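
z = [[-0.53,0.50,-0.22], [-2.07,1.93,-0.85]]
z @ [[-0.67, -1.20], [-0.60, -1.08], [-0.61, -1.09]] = [[0.19, 0.34], [0.75, 1.33]]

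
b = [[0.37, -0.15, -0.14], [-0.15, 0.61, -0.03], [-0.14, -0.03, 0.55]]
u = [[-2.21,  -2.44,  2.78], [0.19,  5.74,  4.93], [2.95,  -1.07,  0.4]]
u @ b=[[-0.84, -1.24, 1.91], [-1.48, 3.32, 2.51], [1.2, -1.11, -0.16]]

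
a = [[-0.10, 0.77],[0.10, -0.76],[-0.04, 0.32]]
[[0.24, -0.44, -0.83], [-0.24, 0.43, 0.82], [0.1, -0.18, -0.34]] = a @ [[0.45, 0.14, -0.43], [0.37, -0.55, -1.13]]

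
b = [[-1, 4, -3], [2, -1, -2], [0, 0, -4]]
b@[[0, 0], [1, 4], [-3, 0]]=[[13, 16], [5, -4], [12, 0]]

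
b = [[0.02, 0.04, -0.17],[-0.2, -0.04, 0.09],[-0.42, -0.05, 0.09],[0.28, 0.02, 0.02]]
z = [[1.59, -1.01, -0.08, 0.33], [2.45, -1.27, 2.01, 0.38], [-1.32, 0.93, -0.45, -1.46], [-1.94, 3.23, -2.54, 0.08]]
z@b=[[0.36, 0.11, -0.36],[-0.43, 0.06, -0.34],[-0.43, -0.1, 0.24],[0.4, -0.08, 0.39]]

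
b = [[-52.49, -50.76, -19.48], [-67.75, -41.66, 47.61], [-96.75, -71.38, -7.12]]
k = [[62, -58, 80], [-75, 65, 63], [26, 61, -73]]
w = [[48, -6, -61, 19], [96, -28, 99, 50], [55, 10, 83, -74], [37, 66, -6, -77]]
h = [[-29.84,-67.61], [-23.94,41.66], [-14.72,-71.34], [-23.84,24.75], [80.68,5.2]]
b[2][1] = -71.38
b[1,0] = -67.75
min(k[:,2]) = -73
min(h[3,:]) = -23.84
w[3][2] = -6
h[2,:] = [-14.72, -71.34]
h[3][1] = 24.75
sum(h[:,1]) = -67.34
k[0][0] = 62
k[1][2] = 63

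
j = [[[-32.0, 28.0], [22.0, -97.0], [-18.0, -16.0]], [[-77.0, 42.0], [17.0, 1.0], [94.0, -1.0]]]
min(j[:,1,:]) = -97.0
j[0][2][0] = -18.0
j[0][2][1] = -16.0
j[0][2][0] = -18.0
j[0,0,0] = -32.0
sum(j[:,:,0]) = 6.0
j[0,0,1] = 28.0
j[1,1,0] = 17.0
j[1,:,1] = [42.0, 1.0, -1.0]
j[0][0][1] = 28.0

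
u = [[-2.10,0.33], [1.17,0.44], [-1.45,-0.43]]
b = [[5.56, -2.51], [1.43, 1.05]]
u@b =[[-11.20, 5.62],  [7.13, -2.47],  [-8.68, 3.19]]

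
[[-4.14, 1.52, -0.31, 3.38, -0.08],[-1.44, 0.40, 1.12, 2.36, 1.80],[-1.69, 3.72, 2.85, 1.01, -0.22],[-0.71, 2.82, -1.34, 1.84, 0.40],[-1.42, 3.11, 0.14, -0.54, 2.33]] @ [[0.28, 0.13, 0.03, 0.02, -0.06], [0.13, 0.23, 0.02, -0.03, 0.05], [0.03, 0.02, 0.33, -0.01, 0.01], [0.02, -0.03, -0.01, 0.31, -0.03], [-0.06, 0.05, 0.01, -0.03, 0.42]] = [[-0.90, -0.30, -0.23, 0.92, 0.19], [-0.38, -0.05, 0.33, 0.63, 0.8], [0.13, 0.65, 0.95, 0.15, 0.19], [0.14, 0.49, -0.42, 0.47, 0.28], [-0.14, 0.67, 0.09, -0.36, 1.24]]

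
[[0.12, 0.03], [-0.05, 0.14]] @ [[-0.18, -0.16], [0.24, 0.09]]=[[-0.01,-0.02], [0.04,0.02]]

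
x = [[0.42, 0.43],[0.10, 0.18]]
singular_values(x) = [0.63, 0.05]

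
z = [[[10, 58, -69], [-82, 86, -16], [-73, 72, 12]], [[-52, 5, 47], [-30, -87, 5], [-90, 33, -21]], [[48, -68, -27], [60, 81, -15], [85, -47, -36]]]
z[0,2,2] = 12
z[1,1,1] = -87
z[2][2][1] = -47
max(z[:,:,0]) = 85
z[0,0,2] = -69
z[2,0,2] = -27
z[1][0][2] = 47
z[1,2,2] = -21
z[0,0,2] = -69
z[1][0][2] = 47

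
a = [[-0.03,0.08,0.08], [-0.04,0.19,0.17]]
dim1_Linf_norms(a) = [0.08, 0.19]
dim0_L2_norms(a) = [0.05, 0.21, 0.19]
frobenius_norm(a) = 0.28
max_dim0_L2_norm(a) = 0.21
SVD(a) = [[-0.41, -0.91], [-0.91, 0.41]] @ diag([0.2830989772877247, 0.012448656901220238]) @ [[0.17, -0.73, -0.66], [0.87, 0.42, -0.24]]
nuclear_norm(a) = 0.30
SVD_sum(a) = [[-0.02, 0.08, 0.08], [-0.04, 0.19, 0.17]] + [[-0.01,-0.00,0.0], [0.0,0.0,-0.0]]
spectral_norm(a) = 0.28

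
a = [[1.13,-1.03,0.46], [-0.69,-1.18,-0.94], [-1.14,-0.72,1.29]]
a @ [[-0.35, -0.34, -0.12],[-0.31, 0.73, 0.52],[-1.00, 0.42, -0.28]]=[[-0.54, -0.94, -0.8], [1.55, -1.02, -0.27], [-0.67, 0.40, -0.6]]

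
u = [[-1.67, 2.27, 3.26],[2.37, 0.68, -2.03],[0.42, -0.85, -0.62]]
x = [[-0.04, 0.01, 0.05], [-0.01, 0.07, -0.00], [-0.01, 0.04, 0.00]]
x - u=[[1.63,  -2.26,  -3.21], [-2.38,  -0.61,  2.03], [-0.43,  0.89,  0.62]]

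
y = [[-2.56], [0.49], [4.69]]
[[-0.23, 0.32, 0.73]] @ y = [[4.17]]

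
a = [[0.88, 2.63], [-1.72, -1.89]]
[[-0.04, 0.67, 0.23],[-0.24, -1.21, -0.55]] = a @ [[0.25, 0.67, 0.35], [-0.10, 0.03, -0.03]]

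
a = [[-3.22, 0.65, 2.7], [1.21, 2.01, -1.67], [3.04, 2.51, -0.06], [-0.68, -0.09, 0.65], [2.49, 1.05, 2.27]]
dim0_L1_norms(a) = [10.64, 6.31, 7.35]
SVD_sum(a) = [[-2.84, -1.33, 0.82],[2.02, 0.94, -0.59],[3.25, 1.51, -0.94],[-0.7, -0.33, 0.2],[1.78, 0.83, -0.52]] + [[0.20, 0.97, 2.26],  [-0.05, -0.25, -0.58],  [0.10, 0.47, 1.08],  [0.04, 0.2, 0.46],  [0.22, 1.06, 2.47]] + [[-0.58, 1.00, -0.38], [-0.76, 1.32, -0.50], [-0.3, 0.53, -0.20], [-0.02, 0.04, -0.01], [0.49, -0.84, 0.32]]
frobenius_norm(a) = 7.43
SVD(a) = [[-0.55, 0.63, 0.52], [0.39, -0.16, 0.68], [0.63, 0.3, 0.27], [-0.14, 0.13, 0.02], [0.35, 0.69, -0.44]] @ diag([5.860790702584321, 3.92413291477052, 2.3494921169724705]) @ [[0.88, 0.41, -0.25], [0.08, 0.39, 0.92], [-0.47, 0.82, -0.31]]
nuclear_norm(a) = 12.13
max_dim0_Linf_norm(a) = 3.22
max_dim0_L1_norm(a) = 10.64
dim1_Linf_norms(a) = [3.22, 2.01, 3.04, 0.68, 2.49]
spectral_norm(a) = 5.86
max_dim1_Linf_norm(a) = 3.22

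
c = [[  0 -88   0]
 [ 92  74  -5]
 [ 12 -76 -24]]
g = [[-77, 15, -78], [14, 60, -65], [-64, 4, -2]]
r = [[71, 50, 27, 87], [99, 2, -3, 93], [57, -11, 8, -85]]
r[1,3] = 93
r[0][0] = 71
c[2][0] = 12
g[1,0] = 14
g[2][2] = -2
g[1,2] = -65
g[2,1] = 4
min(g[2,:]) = -64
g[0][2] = -78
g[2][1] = 4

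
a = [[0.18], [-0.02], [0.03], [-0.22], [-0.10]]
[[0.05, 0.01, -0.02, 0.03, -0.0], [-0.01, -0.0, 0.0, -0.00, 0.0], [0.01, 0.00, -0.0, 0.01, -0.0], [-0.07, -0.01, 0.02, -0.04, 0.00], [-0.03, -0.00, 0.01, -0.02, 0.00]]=a @ [[0.3, 0.03, -0.09, 0.17, -0.02]]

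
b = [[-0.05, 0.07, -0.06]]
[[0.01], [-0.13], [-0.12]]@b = [[-0.0,0.00,-0.00],[0.01,-0.01,0.01],[0.01,-0.01,0.01]]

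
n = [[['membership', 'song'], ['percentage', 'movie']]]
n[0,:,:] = [['membership', 'song'], ['percentage', 'movie']]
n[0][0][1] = 'song'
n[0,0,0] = 'membership'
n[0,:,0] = ['membership', 'percentage']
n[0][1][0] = 'percentage'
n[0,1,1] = 'movie'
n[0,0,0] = 'membership'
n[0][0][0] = 'membership'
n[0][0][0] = 'membership'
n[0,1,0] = 'percentage'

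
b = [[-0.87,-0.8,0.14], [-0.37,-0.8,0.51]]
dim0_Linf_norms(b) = [0.87, 0.8, 0.51]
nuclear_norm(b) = 1.93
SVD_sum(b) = [[-0.7, -0.87, 0.33],[-0.58, -0.72, 0.28]] + [[-0.17, 0.07, -0.19], [0.21, -0.08, 0.23]]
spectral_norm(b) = 1.51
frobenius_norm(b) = 1.57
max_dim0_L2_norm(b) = 1.13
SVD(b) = [[-0.77, -0.64], [-0.64, 0.77]] @ diag([1.5090818114267357, 0.4197285866140191]) @ [[0.60, 0.75, -0.29], [0.65, -0.24, 0.72]]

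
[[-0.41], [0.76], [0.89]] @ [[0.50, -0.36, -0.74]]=[[-0.2, 0.15, 0.3], [0.38, -0.27, -0.56], [0.44, -0.32, -0.66]]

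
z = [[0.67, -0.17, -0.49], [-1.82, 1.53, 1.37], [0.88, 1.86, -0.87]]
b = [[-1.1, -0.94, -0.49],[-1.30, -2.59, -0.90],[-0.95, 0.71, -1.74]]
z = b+[[1.77, 0.77, 0.0], [-0.52, 4.12, 2.27], [1.83, 1.15, 0.87]]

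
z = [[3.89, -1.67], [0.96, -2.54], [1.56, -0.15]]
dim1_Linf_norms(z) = [3.89, 2.54, 1.56]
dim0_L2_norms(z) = [4.3, 3.04]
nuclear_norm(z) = 6.81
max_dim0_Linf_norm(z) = 3.89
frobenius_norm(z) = 5.27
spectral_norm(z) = 4.91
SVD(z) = [[-0.85, 0.33], [-0.44, -0.87], [-0.29, 0.36]] @ diag([4.913097891446841, 1.9004654979926898]) @ [[-0.85,  0.52], [0.52,  0.85]]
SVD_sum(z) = [[3.56, -2.2], [1.83, -1.13], [1.20, -0.74]] + [[0.33, 0.53], [-0.87, -1.41], [0.36, 0.59]]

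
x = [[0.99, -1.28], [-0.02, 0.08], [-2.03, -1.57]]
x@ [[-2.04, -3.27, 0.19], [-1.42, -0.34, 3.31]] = [[-0.20,-2.8,-4.05],[-0.07,0.04,0.26],[6.37,7.17,-5.58]]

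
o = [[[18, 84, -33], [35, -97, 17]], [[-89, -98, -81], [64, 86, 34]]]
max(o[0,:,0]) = 35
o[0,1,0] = 35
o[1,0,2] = -81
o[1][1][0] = 64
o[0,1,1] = -97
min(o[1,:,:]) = -98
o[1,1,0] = 64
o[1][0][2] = -81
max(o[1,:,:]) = 86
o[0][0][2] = -33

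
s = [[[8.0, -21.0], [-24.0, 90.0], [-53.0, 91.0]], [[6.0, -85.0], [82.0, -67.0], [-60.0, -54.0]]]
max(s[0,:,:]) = 91.0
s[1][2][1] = -54.0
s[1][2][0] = -60.0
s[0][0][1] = -21.0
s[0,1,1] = 90.0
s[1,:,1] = [-85.0, -67.0, -54.0]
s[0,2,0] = -53.0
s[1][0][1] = -85.0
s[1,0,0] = 6.0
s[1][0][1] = -85.0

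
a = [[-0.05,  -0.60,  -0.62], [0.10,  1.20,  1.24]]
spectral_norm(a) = 1.93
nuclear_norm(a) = 1.93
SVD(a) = [[-0.45, 0.89], [0.89, 0.45]] @ diag([1.9324854462582637, 3.933757647319469e-16]) @ [[0.06, 0.69, 0.72],  [0.99, -0.1, 0.02]]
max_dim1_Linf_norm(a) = 1.24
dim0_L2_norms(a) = [0.11, 1.34, 1.39]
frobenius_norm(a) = 1.93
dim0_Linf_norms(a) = [0.1, 1.2, 1.24]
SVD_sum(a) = [[-0.05,-0.60,-0.62], [0.1,1.20,1.24]] + [[0.00, -0.0, 0.0], [0.0, -0.0, 0.00]]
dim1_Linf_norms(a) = [0.62, 1.24]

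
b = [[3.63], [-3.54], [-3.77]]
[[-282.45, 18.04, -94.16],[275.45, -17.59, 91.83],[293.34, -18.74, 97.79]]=b@[[-77.81, 4.97, -25.94]]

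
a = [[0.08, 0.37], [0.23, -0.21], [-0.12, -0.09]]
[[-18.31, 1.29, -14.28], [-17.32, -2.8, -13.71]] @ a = [[0.55,  -5.76], [-0.38,  -4.59]]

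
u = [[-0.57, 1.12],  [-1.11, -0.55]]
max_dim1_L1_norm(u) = 1.69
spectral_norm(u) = 1.26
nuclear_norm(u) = 2.50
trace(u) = -1.12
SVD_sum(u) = [[-0.85, 0.84], [-0.28, 0.28]] + [[0.28, 0.28], [-0.83, -0.83]]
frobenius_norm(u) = 1.76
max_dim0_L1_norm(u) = 1.68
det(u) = 1.56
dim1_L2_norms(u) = [1.26, 1.24]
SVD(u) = [[-0.95, -0.32], [-0.32, 0.95]] @ diag([1.2589082749759142, 1.2365475952009162]) @ [[0.71, -0.71], [-0.71, -0.71]]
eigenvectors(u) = [[0.71+0.00j, 0.71-0.00j], [0.01+0.71j, 0.01-0.71j]]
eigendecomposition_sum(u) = [[-0.28+0.55j, 0.56+0.28j], [(-0.56-0.28j), -0.28+0.56j]] + [[-0.28-0.55j, (0.56-0.28j)], [-0.56+0.28j, (-0.28-0.56j)]]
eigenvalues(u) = [(-0.56+1.11j), (-0.56-1.11j)]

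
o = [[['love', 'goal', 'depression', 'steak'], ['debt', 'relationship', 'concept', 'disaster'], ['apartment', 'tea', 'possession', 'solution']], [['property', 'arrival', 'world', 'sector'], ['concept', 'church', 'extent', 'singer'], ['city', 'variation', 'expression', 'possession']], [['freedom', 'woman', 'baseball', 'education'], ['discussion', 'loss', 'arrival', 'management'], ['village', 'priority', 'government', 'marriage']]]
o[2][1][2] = 'arrival'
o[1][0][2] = 'world'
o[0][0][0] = 'love'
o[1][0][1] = 'arrival'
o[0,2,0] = 'apartment'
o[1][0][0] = 'property'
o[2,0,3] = 'education'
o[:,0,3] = ['steak', 'sector', 'education']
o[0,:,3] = ['steak', 'disaster', 'solution']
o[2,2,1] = 'priority'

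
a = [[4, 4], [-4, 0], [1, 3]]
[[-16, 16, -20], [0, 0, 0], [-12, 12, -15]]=a @ [[0, 0, 0], [-4, 4, -5]]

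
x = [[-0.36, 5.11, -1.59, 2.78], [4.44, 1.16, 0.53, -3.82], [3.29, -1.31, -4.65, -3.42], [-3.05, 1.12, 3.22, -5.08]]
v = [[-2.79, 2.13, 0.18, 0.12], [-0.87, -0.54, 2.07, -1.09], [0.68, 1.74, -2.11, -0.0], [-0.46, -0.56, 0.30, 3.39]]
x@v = [[-5.80, -7.85, 14.70, 3.81], [-11.28, 11.89, 0.94, -13.68], [-9.63, 1.54, 6.67, -9.77], [12.06, 1.35, -6.55, -18.81]]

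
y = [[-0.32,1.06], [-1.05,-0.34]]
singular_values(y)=[1.12, 1.09]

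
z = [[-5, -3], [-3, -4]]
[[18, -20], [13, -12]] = z @ [[-3, 4], [-1, 0]]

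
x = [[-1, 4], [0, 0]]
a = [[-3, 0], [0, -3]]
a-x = [[-2, -4], [0, -3]]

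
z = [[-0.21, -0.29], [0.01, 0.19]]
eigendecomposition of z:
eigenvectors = [[-1.00,0.59], [0.03,-0.8]]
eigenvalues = [-0.2, 0.18]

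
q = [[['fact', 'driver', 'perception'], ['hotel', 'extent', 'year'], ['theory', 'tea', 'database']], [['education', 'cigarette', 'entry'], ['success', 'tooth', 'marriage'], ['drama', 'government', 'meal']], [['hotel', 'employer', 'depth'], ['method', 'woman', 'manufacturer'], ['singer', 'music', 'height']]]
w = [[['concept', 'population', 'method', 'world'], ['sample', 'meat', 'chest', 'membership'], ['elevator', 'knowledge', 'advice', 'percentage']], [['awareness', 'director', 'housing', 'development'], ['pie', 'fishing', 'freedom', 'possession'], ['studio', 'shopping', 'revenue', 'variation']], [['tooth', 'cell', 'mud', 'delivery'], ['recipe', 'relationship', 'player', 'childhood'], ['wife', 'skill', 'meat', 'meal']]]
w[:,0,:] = [['concept', 'population', 'method', 'world'], ['awareness', 'director', 'housing', 'development'], ['tooth', 'cell', 'mud', 'delivery']]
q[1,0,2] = 'entry'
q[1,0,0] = 'education'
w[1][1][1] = 'fishing'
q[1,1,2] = 'marriage'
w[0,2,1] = 'knowledge'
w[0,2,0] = 'elevator'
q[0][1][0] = 'hotel'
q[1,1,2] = 'marriage'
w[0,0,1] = 'population'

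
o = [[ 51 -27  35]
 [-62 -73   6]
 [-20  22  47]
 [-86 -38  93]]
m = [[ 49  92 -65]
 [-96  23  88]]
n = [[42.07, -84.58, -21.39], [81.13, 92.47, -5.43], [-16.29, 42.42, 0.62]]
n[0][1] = -84.58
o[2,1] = 22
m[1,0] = -96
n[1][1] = 92.47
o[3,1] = -38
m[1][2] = 88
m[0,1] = 92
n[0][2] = -21.39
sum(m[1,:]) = 15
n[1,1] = 92.47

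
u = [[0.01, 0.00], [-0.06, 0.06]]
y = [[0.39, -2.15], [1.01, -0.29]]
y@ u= [[0.13, -0.13], [0.03, -0.02]]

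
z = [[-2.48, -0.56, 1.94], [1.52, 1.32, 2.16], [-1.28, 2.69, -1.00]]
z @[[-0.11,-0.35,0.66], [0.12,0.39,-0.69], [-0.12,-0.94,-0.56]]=[[-0.03, -1.17, -2.34], [-0.27, -2.05, -1.12], [0.58, 2.44, -2.14]]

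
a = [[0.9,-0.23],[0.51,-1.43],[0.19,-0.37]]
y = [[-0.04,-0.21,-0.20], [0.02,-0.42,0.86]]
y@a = [[-0.18, 0.38],[-0.03, 0.28]]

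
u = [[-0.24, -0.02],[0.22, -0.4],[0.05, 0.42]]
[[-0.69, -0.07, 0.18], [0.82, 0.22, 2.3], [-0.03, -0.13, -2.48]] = u @ [[2.93, 0.34, -0.24],[-0.43, -0.36, -5.88]]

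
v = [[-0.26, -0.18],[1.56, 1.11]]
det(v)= -0.008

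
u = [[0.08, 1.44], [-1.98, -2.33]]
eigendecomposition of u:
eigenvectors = [[-0.46-0.45j, (-0.46+0.45j)], [(0.76+0j), 0.76-0.00j]]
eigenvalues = [(-1.12+1.18j), (-1.12-1.18j)]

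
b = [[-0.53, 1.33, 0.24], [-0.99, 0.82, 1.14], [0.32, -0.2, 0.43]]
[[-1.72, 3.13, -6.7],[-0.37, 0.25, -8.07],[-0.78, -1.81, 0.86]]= b @ [[-2.46, -1.0, 3.09], [-2.10, 2.38, -3.46], [-0.95, -2.36, -1.91]]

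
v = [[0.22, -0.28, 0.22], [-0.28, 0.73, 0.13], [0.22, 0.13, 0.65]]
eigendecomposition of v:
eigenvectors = [[0.85,0.42,-0.32], [0.39,-0.08,0.92], [-0.36,0.90,0.23]]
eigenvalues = [-0.0, 0.74, 0.86]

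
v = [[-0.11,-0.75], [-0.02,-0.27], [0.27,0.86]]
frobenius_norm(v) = 1.21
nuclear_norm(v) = 1.31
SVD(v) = [[-0.63, -0.63], [-0.22, -0.42], [0.75, -0.65]] @ diag([1.2041937817686112, 0.10157428783806022]) @ [[0.23,0.97], [-0.97,0.23]]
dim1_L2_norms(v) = [0.76, 0.27, 0.9]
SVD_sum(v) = [[-0.17,-0.74], [-0.06,-0.26], [0.21,0.88]] + [[0.06, -0.01], [0.04, -0.01], [0.06, -0.02]]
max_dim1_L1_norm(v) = 1.13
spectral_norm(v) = 1.20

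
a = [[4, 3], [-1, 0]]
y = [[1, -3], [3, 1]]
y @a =[[7, 3], [11, 9]]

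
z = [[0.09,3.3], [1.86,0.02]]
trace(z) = 0.11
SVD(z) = [[-1.00, -0.03], [-0.03, 1.00]] @ diag([3.3023350310065807, 1.858139753351928]) @ [[-0.04, -1.00], [1.00, -0.04]]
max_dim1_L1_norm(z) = 3.39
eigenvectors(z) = [[0.8,  -0.8], [0.59,  0.61]]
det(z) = -6.14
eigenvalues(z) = [2.53, -2.42]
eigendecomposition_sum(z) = [[1.28, 1.69],[0.95, 1.25]] + [[-1.19, 1.61], [0.91, -1.23]]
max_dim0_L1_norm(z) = 3.32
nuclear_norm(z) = 5.16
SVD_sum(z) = [[0.15,3.30], [0.00,0.1]] + [[-0.06,  0.0], [1.86,  -0.08]]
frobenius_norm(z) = 3.79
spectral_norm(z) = 3.30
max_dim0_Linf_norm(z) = 3.3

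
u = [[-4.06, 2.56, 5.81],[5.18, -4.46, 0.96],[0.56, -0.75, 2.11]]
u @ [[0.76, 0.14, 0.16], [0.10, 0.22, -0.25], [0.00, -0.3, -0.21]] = [[-2.83, -1.75, -2.51], [3.49, -0.54, 1.74], [0.35, -0.72, -0.17]]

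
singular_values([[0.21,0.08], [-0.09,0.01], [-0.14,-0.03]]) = [0.28, 0.04]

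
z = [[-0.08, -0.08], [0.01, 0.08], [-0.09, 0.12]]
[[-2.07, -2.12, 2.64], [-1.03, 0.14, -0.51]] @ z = [[-0.09, 0.31], [0.13, 0.03]]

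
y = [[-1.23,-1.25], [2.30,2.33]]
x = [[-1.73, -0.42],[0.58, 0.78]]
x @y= [[1.16, 1.18], [1.08, 1.09]]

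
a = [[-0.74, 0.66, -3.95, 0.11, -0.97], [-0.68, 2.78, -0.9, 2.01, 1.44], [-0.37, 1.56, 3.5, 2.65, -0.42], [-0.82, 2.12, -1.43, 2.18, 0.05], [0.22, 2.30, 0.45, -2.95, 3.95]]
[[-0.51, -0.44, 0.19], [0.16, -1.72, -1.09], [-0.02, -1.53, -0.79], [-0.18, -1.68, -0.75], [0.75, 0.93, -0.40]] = a@[[0.16,-0.27,-0.23], [-0.06,-0.35,-0.18], [0.03,0.07,-0.00], [0.05,-0.49,-0.25], [0.25,0.08,-0.17]]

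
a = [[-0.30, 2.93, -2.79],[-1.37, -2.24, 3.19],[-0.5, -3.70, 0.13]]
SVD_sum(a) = [[0.56, 3.12, -2.34], [-0.55, -3.06, 2.30], [-0.44, -2.44, 1.83]] + [[0.04, -0.24, -0.30], [-0.12, 0.78, 1.01], [0.20, -1.28, -1.66]] + [[-0.89, 0.05, -0.15], [-0.70, 0.04, -0.11], [-0.26, 0.01, -0.04]]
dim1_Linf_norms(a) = [2.93, 3.19, 3.7]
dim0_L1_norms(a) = [2.17, 8.87, 6.11]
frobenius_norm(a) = 6.89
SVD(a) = [[-0.62, -0.16, -0.77], [0.61, 0.51, -0.60], [0.49, -0.84, -0.23]] @ diag([6.315047095678893, 2.491030171247715, 1.183828055627661]) @ [[-0.14, -0.79, 0.59], [-0.09, 0.61, 0.79], [0.99, -0.06, 0.16]]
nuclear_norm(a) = 9.99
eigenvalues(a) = [(-1.4+0j), (-0.51+3.62j), (-0.51-3.62j)]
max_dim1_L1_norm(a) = 6.8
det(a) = -18.62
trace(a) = -2.41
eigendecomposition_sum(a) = [[-1.06+0.00j, -0.59+0.00j, (-0.7+0j)],[-0.05+0.00j, (-0.03+0j), (-0.03+0j)],[-0.47+0.00j, -0.26+0.00j, -0.31+0.00j]] + [[(0.38+0.5j), 1.76-0.53j, (-1.04-1.08j)],[-0.66-0.16j, -1.11+1.65j, (1.61+0.18j)],[-0.02-0.62j, (-1.72-0.59j), (0.22+1.46j)]] + [[(0.38-0.5j), (1.76+0.53j), -1.04+1.08j],[(-0.66+0.16j), (-1.11-1.65j), (1.61-0.18j)],[(-0.02+0.62j), (-1.72+0.59j), (0.22-1.46j)]]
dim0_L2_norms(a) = [1.49, 5.22, 4.24]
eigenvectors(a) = [[(0.91+0j),0.44+0.36j,0.44-0.36j],[(0.04+0j),(-0.61+0j),(-0.61-0j)],[0.40+0.00j,-0.14-0.54j,-0.14+0.54j]]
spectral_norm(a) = 6.32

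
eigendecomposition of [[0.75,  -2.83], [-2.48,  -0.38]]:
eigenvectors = [[0.8, 0.65],[-0.6, 0.76]]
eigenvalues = [2.89, -2.52]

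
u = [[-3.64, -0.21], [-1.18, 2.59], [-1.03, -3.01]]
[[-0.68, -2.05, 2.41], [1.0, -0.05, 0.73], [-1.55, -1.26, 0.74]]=u @ [[0.16, 0.55, -0.66], [0.46, 0.23, -0.02]]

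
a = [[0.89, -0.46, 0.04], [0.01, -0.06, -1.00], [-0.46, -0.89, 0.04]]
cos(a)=[[0.62, 0.19, -0.22], [-0.20, 0.58, 0.0], [0.19, -0.09, 0.59]]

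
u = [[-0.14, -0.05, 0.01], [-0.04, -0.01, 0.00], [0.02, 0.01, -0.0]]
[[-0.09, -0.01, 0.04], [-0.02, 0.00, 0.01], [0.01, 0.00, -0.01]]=u@[[0.67, -0.19, -0.19], [-0.19, 0.71, -0.2], [-0.19, -0.20, 0.51]]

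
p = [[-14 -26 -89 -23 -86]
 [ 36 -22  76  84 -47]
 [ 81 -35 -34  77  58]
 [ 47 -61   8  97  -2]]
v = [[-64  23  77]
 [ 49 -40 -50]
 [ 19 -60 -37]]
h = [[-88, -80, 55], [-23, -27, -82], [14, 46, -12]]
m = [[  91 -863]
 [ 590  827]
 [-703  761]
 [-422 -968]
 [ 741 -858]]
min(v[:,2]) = -50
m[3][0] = -422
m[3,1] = -968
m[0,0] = 91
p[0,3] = -23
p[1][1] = -22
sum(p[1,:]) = 127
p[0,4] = -86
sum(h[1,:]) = -132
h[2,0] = 14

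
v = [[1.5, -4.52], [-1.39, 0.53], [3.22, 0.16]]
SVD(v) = [[-0.92, -0.38], [0.24, -0.28], [-0.32, 0.88]] @ diag([5.029715487689825, 3.160595214970292]) @ [[-0.55, 0.84], [0.84, 0.55]]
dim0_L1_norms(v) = [6.11, 5.21]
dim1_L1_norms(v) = [6.02, 1.92, 3.38]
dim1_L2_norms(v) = [4.76, 1.49, 3.22]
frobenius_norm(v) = 5.94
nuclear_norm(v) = 8.19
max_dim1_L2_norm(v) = 4.76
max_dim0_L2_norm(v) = 4.55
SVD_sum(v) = [[2.51, -3.86], [-0.66, 1.01], [0.89, -1.36]] + [[-1.01,-0.66], [-0.73,-0.48], [2.33,1.52]]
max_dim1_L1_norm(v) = 6.02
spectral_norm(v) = 5.03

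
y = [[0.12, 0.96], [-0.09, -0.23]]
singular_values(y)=[1.0, 0.06]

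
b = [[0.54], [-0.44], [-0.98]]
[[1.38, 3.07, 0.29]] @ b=[[-0.89]]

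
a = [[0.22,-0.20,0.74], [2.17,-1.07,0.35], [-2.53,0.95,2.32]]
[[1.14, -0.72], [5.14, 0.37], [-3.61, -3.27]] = a @ [[1.95,  1.17],  [-0.58,  1.75],  [0.81,  -0.85]]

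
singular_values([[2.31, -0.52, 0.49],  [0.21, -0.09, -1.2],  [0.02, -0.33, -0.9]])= [2.42, 1.53, 0.23]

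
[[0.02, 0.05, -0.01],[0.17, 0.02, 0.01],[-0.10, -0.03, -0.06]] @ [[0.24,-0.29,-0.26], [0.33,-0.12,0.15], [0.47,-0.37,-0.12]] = [[0.02, -0.01, 0.00],[0.05, -0.06, -0.04],[-0.06, 0.05, 0.03]]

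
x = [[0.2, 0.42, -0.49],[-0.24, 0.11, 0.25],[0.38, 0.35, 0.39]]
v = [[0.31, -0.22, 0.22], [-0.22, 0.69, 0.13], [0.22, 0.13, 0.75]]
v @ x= [[0.2,  0.18,  -0.12],[-0.16,  0.03,  0.33],[0.30,  0.37,  0.22]]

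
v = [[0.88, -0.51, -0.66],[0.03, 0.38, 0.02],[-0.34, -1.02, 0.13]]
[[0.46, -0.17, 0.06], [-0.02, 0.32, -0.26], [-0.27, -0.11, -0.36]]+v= [[1.34, -0.68, -0.60], [0.01, 0.70, -0.24], [-0.61, -1.13, -0.23]]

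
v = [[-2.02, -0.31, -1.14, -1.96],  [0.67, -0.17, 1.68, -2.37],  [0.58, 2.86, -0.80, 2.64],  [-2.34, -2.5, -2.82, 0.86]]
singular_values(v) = [5.27, 4.76, 2.09, 0.11]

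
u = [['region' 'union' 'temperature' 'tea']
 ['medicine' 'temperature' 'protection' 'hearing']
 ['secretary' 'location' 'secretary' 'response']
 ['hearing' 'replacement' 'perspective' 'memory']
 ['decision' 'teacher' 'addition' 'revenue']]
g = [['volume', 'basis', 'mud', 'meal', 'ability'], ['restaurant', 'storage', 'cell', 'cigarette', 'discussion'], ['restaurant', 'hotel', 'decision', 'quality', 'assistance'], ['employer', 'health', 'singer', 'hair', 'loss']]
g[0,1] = 'basis'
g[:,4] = ['ability', 'discussion', 'assistance', 'loss']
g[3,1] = 'health'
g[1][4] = 'discussion'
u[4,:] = ['decision', 'teacher', 'addition', 'revenue']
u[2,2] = 'secretary'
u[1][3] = 'hearing'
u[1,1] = 'temperature'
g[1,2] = 'cell'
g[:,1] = ['basis', 'storage', 'hotel', 'health']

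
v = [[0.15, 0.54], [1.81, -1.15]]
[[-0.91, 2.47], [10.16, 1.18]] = v@ [[3.86, 3.02],[-2.76, 3.73]]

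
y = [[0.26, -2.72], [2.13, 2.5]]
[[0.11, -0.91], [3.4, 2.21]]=y @ [[1.48, 0.58], [0.10, 0.39]]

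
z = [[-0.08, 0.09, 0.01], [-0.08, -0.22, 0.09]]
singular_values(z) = [0.26, 0.11]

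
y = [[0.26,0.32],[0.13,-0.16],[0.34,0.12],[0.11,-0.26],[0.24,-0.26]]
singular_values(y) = [0.54, 0.51]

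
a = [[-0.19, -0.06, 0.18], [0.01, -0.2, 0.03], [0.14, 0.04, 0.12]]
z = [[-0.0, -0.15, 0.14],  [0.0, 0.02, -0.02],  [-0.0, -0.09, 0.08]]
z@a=[[0.02, 0.04, 0.01], [-0.0, -0.0, -0.0], [0.01, 0.02, 0.01]]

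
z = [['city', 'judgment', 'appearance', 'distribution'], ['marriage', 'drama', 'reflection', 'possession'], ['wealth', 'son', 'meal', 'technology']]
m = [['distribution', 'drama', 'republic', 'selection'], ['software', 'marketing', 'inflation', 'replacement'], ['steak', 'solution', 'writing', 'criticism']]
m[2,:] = ['steak', 'solution', 'writing', 'criticism']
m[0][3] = 'selection'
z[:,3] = ['distribution', 'possession', 'technology']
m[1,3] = 'replacement'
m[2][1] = 'solution'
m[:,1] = ['drama', 'marketing', 'solution']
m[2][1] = 'solution'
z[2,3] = 'technology'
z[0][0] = 'city'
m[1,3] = 'replacement'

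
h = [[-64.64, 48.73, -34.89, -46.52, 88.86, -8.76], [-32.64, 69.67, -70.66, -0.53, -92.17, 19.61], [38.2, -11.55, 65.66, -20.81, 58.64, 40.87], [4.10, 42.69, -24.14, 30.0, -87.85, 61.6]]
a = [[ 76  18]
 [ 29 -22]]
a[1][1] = -22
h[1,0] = -32.64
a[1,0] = 29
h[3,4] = -87.85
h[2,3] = -20.81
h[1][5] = 19.61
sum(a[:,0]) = 105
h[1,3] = -0.53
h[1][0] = -32.64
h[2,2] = 65.66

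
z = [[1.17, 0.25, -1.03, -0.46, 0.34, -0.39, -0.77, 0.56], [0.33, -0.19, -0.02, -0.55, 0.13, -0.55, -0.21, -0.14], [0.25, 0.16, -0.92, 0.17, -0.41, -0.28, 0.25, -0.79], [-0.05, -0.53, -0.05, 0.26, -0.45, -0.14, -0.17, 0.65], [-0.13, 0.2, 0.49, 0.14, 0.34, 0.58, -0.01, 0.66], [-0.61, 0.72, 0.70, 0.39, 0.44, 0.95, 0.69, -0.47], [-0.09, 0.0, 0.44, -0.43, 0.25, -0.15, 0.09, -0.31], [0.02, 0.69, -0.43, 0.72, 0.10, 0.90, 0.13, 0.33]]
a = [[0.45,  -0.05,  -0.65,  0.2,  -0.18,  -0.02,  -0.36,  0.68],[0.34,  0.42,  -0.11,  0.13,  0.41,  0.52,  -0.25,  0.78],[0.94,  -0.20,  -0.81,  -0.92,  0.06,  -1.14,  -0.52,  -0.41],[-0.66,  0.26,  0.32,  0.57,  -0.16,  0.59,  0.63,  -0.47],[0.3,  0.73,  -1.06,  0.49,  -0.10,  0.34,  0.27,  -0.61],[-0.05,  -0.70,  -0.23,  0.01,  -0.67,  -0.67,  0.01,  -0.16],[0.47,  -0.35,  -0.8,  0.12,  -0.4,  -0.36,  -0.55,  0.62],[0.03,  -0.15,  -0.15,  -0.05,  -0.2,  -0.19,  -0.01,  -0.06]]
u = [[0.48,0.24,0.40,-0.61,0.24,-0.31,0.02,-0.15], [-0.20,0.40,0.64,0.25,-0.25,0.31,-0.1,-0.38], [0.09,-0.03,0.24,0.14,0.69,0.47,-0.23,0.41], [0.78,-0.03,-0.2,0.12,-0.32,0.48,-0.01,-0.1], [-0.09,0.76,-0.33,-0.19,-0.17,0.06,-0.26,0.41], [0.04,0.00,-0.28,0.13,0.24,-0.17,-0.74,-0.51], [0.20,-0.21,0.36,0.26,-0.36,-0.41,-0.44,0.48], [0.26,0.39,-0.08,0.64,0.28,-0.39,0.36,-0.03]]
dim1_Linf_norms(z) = [1.17, 0.55, 0.92, 0.65, 0.66, 0.95, 0.44, 0.9]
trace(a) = -0.75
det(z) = 0.00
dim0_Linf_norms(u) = [0.78, 0.76, 0.64, 0.64, 0.69, 0.48, 0.74, 0.51]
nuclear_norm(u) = 7.99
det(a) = 0.00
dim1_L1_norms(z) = [4.97, 2.12, 3.23, 2.3, 2.55, 4.97, 1.76, 3.32]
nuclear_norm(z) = 7.60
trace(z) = 2.03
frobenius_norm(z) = 3.86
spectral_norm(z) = 2.69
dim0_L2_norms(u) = [1.0, 1.0, 1.0, 1.0, 1.0, 1.0, 1.0, 1.0]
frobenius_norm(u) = 2.83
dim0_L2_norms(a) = [1.4, 1.21, 1.74, 1.22, 0.94, 1.63, 1.11, 1.5]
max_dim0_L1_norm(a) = 4.13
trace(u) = 0.43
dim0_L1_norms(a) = [3.24, 2.86, 4.13, 2.49, 2.18, 3.83, 2.6, 3.79]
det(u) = 0.99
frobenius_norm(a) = 3.87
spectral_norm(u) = 1.01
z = u @ a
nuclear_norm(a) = 7.62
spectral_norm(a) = 2.70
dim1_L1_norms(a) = [2.59, 2.96, 5.0, 3.66, 3.9, 2.5, 3.67, 0.84]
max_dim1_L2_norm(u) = 1.0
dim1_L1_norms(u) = [2.45, 2.53, 2.3, 2.04, 2.27, 2.11, 2.72, 2.43]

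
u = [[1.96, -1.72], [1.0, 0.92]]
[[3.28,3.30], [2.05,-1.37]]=u@[[1.86, 0.19], [0.21, -1.7]]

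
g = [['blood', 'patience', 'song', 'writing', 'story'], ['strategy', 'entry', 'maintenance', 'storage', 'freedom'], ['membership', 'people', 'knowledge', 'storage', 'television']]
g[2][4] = 'television'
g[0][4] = 'story'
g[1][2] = 'maintenance'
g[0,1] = 'patience'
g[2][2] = 'knowledge'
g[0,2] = 'song'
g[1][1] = 'entry'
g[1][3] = 'storage'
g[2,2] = 'knowledge'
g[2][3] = 'storage'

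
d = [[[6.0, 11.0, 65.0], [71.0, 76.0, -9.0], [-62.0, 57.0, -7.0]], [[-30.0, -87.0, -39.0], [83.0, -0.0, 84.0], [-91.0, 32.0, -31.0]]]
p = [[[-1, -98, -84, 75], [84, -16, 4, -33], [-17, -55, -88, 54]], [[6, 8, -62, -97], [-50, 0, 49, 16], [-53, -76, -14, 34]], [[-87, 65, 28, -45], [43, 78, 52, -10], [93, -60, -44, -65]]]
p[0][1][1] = -16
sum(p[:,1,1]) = 62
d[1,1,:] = [83.0, -0.0, 84.0]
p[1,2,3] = 34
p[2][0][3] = -45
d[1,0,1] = -87.0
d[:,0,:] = [[6.0, 11.0, 65.0], [-30.0, -87.0, -39.0]]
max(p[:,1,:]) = 84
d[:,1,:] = [[71.0, 76.0, -9.0], [83.0, -0.0, 84.0]]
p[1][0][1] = 8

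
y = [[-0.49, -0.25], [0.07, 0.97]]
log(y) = [[(-0.74+3.17j), (-0.12+0.55j)], [(0.03-0.15j), (-0.04-0.03j)]]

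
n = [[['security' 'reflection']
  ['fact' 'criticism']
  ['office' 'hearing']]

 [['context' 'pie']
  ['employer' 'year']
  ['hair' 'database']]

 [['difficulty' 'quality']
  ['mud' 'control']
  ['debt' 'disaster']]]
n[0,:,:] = [['security', 'reflection'], ['fact', 'criticism'], ['office', 'hearing']]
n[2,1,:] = ['mud', 'control']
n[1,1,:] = ['employer', 'year']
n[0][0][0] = 'security'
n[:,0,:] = [['security', 'reflection'], ['context', 'pie'], ['difficulty', 'quality']]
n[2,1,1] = 'control'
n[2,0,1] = 'quality'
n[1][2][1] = 'database'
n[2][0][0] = 'difficulty'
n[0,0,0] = 'security'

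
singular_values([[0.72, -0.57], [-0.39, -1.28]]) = [1.4, 0.82]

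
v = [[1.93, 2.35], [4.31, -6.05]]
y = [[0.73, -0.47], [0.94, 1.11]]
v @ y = [[3.62,1.7], [-2.54,-8.74]]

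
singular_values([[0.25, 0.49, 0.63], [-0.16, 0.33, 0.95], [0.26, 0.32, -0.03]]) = [1.27, 0.53, 0.07]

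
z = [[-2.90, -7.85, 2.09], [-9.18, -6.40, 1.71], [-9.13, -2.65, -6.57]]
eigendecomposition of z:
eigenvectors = [[(-0.64+0j), (0.21-0.2j), 0.21+0.20j], [0.65+0.00j, 0.34-0.25j, (0.34+0.25j)], [0.40+0.00j, 0.86+0.00j, 0.86-0.00j]]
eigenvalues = [(3.73+0j), (-9.8+2.88j), (-9.8-2.88j)]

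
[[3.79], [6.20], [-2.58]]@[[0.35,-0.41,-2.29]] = [[1.33,  -1.55,  -8.68], [2.17,  -2.54,  -14.2], [-0.9,  1.06,  5.91]]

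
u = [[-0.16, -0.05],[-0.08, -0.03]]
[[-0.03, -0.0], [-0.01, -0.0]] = u @ [[0.14, 0.02], [0.06, -0.01]]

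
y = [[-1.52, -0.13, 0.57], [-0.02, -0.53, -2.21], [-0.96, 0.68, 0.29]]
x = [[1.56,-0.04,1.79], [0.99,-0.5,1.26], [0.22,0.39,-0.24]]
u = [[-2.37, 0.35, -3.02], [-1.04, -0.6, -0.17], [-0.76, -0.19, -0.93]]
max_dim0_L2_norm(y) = 2.3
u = y @ x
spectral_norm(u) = 4.10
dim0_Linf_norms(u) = [2.37, 0.6, 3.02]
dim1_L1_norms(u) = [5.74, 1.81, 1.88]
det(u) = -0.76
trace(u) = -3.90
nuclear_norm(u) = 5.26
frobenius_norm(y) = 3.05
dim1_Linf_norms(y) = [1.52, 2.21, 0.96]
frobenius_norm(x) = 2.95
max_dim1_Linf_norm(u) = 3.02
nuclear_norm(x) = 3.66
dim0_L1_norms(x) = [2.77, 0.93, 3.29]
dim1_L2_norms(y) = [1.63, 2.27, 1.21]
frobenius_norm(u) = 4.22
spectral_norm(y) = 2.47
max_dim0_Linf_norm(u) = 3.02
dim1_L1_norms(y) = [2.22, 2.76, 1.93]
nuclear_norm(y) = 4.77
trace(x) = 0.82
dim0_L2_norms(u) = [2.7, 0.72, 3.16]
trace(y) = -1.76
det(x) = 0.29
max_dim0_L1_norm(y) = 3.07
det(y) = -2.62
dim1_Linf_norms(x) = [1.79, 1.26, 0.39]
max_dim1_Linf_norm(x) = 1.79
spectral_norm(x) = 2.88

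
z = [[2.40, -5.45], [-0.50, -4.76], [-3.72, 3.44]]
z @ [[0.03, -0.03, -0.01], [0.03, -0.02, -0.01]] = [[-0.09,0.04,0.03],  [-0.16,0.11,0.05],  [-0.01,0.04,0.00]]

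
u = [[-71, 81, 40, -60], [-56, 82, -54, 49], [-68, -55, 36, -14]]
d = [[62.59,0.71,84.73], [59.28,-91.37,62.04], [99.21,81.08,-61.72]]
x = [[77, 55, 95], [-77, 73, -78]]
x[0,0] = 77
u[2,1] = -55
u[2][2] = 36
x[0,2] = 95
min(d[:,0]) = 59.28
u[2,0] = -68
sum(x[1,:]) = -82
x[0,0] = 77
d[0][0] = 62.59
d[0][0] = 62.59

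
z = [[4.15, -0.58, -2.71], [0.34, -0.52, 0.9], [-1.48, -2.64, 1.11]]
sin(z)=[[-0.82, -2.09, 0.24],[0.48, -0.97, 1.30],[0.29, -3.33, -0.14]]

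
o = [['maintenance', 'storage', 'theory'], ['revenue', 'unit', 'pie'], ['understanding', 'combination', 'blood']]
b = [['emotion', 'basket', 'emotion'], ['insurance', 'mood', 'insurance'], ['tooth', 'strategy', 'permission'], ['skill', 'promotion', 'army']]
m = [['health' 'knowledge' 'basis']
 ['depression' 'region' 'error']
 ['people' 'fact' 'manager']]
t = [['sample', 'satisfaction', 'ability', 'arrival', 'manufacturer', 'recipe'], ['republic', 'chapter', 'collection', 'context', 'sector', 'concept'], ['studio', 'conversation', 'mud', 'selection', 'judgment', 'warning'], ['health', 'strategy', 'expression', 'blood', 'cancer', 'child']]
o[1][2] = 'pie'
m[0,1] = 'knowledge'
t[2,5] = 'warning'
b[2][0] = 'tooth'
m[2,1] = 'fact'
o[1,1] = 'unit'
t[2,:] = ['studio', 'conversation', 'mud', 'selection', 'judgment', 'warning']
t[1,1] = 'chapter'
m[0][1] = 'knowledge'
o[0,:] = ['maintenance', 'storage', 'theory']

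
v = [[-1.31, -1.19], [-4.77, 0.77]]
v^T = [[-1.31,-4.77], [-1.19,0.77]]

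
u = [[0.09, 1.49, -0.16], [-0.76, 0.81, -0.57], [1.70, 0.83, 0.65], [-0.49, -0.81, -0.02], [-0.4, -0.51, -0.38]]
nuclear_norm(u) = 4.50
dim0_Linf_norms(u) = [1.7, 1.49, 0.65]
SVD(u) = [[-0.43,0.6,0.14], [0.04,0.7,-0.17], [-0.77,-0.37,-0.26], [0.37,-0.16,0.32], [0.29,0.01,-0.88]] @ diag([2.450509138795164, 1.789434504325306, 0.2604402338568831]) @ [[-0.68, -0.69, -0.23], [-0.58, 0.71, -0.41], [-0.45, 0.15, 0.88]]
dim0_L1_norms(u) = [3.44, 4.45, 1.78]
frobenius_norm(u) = 3.05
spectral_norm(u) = 2.45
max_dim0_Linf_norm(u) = 1.7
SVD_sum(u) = [[0.72,  0.73,  0.25], [-0.06,  -0.06,  -0.02], [1.29,  1.31,  0.44], [-0.61,  -0.62,  -0.21], [-0.49,  -0.50,  -0.17]] + [[-0.61, 0.75, -0.44],[-0.72, 0.88, -0.51],[0.38, -0.47, 0.27],[0.16, -0.2, 0.12],[-0.02, 0.02, -0.01]] + [[-0.02, 0.01, 0.03],[0.02, -0.01, -0.04],[0.03, -0.01, -0.06],[-0.04, 0.01, 0.07],[0.10, -0.03, -0.2]]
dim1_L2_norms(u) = [1.5, 1.25, 2.0, 0.95, 0.75]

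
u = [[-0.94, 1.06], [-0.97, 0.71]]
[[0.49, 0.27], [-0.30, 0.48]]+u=[[-0.45, 1.33], [-1.27, 1.19]]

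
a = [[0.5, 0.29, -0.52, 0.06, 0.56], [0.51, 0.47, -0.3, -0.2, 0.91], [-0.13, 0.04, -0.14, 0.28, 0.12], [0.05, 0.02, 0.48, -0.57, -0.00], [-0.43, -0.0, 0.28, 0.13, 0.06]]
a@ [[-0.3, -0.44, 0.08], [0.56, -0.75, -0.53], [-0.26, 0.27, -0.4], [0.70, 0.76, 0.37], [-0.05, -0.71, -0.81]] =[[0.16, -0.93, -0.34], [0.00, -1.46, -0.90], [0.29, 0.12, 0.03], [-0.53, -0.34, -0.41], [0.14, 0.32, -0.15]]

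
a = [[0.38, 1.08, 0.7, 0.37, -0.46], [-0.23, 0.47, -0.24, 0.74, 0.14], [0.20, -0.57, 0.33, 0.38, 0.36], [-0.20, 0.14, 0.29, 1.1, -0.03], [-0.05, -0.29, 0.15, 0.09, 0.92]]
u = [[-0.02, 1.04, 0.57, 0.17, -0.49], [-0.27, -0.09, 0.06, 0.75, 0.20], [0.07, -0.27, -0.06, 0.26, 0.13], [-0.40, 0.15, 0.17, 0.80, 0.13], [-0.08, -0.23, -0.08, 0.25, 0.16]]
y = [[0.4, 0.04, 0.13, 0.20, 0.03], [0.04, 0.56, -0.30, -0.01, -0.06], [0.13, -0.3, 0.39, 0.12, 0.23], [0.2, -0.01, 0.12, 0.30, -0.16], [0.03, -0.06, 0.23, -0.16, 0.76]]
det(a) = -0.22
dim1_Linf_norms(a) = [1.08, 0.74, 0.57, 1.1, 0.92]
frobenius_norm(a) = 2.47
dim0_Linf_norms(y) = [0.4, 0.56, 0.39, 0.3, 0.76]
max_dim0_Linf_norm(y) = 0.76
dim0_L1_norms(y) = [0.8, 0.97, 1.17, 0.79, 1.24]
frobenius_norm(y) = 1.34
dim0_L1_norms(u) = [0.84, 1.78, 0.94, 2.23, 1.11]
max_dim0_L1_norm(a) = 2.68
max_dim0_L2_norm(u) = 1.17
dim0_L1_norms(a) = [1.06, 2.55, 1.71, 2.68, 1.91]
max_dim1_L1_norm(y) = 1.24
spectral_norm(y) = 0.98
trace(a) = 3.20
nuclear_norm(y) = 2.41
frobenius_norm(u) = 1.88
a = u + y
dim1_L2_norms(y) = [0.47, 0.64, 0.57, 0.41, 0.81]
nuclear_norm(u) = 2.85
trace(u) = 0.79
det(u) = 0.00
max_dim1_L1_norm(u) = 2.29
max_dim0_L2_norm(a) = 1.43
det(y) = 0.00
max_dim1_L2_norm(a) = 1.47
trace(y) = 2.41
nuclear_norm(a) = 4.78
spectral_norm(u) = 1.38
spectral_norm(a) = 1.74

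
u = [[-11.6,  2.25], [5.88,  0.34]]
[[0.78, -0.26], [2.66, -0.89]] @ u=[[-10.58, 1.67],[-36.09, 5.68]]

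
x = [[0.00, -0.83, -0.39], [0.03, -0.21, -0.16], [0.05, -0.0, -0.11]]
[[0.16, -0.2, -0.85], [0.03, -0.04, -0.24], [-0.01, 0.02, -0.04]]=x @ [[-0.35, -0.01, -0.07], [-0.16, 0.33, 0.86], [-0.07, -0.2, 0.34]]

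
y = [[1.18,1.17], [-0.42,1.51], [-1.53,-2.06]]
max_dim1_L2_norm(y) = 2.57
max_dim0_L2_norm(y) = 2.81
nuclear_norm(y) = 4.44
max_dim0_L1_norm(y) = 4.74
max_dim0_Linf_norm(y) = 2.06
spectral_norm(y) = 3.21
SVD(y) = [[-0.50, 0.32],[-0.33, -0.93],[0.8, -0.19]] @ diag([3.2060214413191592, 1.2343931779630932]) @ [[-0.52,-0.85], [0.85,-0.52]]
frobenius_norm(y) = 3.44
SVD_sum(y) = [[0.84, 1.38], [0.56, 0.91], [-1.33, -2.18]] + [[0.34, -0.21],[-0.98, 0.60],[-0.20, 0.12]]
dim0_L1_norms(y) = [3.13, 4.74]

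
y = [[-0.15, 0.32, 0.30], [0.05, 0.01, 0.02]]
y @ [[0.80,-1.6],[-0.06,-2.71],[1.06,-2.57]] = [[0.18, -1.4], [0.06, -0.16]]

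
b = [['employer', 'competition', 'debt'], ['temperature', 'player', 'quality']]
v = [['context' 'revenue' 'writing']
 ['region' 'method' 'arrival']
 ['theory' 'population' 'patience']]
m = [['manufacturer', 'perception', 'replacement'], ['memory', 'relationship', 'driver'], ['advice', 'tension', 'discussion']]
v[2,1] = 'population'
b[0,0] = 'employer'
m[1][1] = 'relationship'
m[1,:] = ['memory', 'relationship', 'driver']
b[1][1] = 'player'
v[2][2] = 'patience'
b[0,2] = 'debt'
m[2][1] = 'tension'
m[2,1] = 'tension'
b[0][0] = 'employer'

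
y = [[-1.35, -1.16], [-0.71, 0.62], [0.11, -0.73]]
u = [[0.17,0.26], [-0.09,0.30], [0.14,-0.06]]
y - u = [[-1.52, -1.42], [-0.62, 0.32], [-0.03, -0.67]]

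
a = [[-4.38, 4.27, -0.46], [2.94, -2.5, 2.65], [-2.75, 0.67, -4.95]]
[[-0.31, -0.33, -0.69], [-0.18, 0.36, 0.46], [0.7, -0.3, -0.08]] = a@[[-0.01, -0.07, -0.11],[-0.1, -0.14, -0.27],[-0.15, 0.08, 0.04]]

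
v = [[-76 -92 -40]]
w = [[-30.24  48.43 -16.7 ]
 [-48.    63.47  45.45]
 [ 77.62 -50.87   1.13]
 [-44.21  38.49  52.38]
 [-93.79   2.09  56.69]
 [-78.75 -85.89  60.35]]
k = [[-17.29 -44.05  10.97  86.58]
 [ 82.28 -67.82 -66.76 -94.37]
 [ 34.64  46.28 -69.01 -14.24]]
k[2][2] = -69.01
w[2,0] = 77.62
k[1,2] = -66.76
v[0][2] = -40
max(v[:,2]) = -40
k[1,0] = 82.28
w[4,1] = 2.09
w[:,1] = [48.43, 63.47, -50.87, 38.49, 2.09, -85.89]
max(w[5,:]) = 60.35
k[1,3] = -94.37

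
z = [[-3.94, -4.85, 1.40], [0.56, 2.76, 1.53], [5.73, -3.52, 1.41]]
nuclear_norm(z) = 15.84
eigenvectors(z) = [[(0.78+0j), -0.24-0.20j, (-0.24+0.2j)], [0.06+0.00j, (-0.05+0.44j), (-0.05-0.44j)], [(-0.62+0j), -0.84+0.00j, (-0.84-0j)]]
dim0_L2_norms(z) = [6.98, 6.6, 2.51]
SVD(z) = [[-0.52, -0.77, -0.35],[0.09, 0.36, -0.93],[0.85, -0.52, -0.12]] @ diag([6.996266873057634, 6.707284661154129, 2.1340530253962418]) @ [[1.00,  -0.03,  0.08], [0.04,  0.98,  -0.19], [0.08,  -0.19,  -0.98]]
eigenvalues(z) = [(-5.44+0j), (2.84+3.22j), (2.84-3.22j)]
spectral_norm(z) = 7.00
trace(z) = 0.23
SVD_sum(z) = [[-3.65, 0.11, -0.31],[0.61, -0.02, 0.05],[5.90, -0.17, 0.50]] + [[-0.23, -5.10, 0.97], [0.11, 2.4, -0.46], [-0.15, -3.40, 0.65]] + [[-0.06,0.14,0.74], [-0.15,0.38,1.94], [-0.02,0.05,0.26]]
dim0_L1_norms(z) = [10.23, 11.13, 4.34]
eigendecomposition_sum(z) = [[(-4.25+0j), -1.95+0.00j, (1.3-0j)], [(-0.34+0j), -0.16+0.00j, 0.10-0.00j], [(3.38-0j), 1.55-0.00j, (-1.04+0j)]] + [[0.15+0.49j, (-1.45+0.25j), (0.05+0.64j)], [0.45-0.58j, (1.46+1.49j), (0.71-0.57j)], [1.18+0.74j, (-2.54+3.05j), (1.22+1.24j)]] + [[0.15-0.49j,-1.45-0.25j,(0.05-0.64j)], [0.45+0.58j,1.46-1.49j,0.71+0.57j], [(1.18-0.74j),(-2.54-3.05j),(1.22-1.24j)]]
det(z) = -100.14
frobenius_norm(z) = 9.92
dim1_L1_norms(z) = [10.19, 4.85, 10.66]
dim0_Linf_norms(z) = [5.73, 4.85, 1.53]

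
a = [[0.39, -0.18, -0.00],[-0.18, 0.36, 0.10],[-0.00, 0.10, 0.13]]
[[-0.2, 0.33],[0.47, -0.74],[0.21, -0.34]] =a @ [[-0.04, 0.07], [1.04, -1.66], [0.84, -1.34]]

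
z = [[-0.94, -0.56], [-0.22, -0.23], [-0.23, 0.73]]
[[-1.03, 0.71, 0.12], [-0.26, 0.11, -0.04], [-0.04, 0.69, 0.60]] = z@[[0.95, -1.11, -0.52], [0.24, 0.59, 0.66]]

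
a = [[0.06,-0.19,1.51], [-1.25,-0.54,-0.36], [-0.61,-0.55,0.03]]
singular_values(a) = [1.7, 1.44, 0.2]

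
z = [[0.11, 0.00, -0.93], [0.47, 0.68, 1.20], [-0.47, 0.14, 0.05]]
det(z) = -0.373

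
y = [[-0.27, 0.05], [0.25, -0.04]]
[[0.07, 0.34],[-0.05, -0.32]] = y@[[-0.02, -1.27], [1.22, 0.00]]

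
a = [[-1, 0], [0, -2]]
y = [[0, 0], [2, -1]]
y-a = [[1, 0], [2, 1]]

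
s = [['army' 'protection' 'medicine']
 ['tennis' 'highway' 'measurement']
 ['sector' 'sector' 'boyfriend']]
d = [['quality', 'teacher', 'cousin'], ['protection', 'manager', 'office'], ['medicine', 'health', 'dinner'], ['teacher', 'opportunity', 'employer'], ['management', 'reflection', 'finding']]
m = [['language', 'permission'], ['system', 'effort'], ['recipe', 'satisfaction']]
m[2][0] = 'recipe'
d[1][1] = 'manager'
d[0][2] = 'cousin'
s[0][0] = 'army'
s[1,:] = ['tennis', 'highway', 'measurement']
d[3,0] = 'teacher'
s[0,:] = ['army', 'protection', 'medicine']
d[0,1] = 'teacher'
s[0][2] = 'medicine'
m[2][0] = 'recipe'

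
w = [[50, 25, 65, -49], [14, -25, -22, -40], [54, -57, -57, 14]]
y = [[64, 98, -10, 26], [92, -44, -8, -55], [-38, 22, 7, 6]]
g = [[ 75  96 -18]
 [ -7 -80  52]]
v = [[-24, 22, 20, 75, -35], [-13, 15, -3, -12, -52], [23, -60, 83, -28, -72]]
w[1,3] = -40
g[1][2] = 52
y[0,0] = 64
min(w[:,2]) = -57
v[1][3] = -12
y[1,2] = -8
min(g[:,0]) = -7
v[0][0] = -24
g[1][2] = 52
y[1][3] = -55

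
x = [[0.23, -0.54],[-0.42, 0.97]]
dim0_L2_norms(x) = [0.48, 1.11]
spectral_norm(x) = 1.21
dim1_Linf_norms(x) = [0.54, 0.97]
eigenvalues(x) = [-0.0, 1.2]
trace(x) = 1.20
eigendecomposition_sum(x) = [[-0.0,-0.00],[-0.0,-0.00]] + [[0.23, -0.54], [-0.42, 0.97]]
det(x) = -0.00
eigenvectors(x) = [[-0.92, 0.49], [-0.40, -0.87]]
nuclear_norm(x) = 1.21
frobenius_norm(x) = 1.21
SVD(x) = [[-0.49, 0.87], [0.87, 0.49]] @ diag([1.2090453402473238, 0.0030602657128169413]) @ [[-0.40, 0.92], [-0.92, -0.4]]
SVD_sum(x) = [[0.23, -0.54], [-0.42, 0.97]] + [[-0.00, -0.00], [-0.0, -0.00]]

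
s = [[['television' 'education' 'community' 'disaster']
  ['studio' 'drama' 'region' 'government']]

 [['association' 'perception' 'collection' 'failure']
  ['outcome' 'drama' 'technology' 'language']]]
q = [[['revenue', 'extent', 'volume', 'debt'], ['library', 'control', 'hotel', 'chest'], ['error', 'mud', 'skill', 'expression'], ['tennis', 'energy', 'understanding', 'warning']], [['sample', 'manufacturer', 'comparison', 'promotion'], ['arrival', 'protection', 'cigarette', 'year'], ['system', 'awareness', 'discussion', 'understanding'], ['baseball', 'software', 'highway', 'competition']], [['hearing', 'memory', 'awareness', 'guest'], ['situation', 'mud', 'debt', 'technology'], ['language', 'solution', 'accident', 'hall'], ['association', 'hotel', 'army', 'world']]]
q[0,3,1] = 'energy'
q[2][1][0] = 'situation'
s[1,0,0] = 'association'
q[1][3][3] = 'competition'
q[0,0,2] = 'volume'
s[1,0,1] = 'perception'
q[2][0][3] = 'guest'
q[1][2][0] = 'system'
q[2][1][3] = 'technology'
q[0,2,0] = 'error'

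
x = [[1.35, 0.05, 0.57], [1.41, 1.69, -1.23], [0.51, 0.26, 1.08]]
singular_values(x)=[2.59, 1.72, 0.56]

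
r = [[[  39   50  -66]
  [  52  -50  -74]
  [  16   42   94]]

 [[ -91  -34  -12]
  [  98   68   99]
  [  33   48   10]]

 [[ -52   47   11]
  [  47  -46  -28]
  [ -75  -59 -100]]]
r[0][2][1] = 42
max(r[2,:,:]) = 47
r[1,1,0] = 98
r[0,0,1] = 50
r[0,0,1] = 50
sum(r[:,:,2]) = -66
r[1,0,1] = -34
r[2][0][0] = -52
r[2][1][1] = -46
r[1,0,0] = -91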